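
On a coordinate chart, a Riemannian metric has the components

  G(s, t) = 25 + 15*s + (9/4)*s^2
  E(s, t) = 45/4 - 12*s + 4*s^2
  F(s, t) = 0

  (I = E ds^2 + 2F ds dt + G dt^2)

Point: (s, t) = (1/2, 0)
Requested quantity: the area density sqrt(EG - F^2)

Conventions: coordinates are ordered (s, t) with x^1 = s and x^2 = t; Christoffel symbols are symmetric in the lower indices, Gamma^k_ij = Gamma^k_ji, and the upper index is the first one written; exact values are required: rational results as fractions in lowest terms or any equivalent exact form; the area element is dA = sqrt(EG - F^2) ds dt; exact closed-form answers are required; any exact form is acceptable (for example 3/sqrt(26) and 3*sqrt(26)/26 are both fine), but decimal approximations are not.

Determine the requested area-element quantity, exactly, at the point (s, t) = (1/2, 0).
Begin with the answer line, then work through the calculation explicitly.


Answer: sqrt(EG - F^2) = 115/8

E = 25/4, F = 0, G = 529/16; EG - F^2 = 13225/64


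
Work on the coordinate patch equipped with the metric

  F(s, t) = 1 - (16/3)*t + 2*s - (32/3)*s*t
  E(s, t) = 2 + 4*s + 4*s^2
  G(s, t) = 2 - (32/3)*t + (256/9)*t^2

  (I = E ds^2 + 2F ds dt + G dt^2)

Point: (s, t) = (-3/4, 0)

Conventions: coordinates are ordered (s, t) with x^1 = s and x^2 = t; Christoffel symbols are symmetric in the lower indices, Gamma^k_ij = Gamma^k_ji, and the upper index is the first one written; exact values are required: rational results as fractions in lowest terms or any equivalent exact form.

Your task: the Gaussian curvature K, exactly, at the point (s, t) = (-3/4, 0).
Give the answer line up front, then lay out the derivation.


Answer: K = -512/243

E = 5/4, F = -1/2, G = 2, EG - F^2 = 9/4 at the point
E_s = -2, E_t = 0, F_s = 2, F_t = 8/3, G_s = 0, G_t = -32/3
E_tt = 0, F_st = -32/3, G_ss = 0
Evaluate Brioschi's two determinant matrices M1, M2 and divide by (EG - F^2)^2.
M1 = [[-E_tt/2 + F_st - G_ss/2, E_s/2, F_s - E_t/2], [F_t - G_s/2, E, F], [G_t/2, F, G]] = [[-32/3, -1, 2], [8/3, 5/4, -1/2], [-16/3, -1/2, 2]]; det M1 = -32/3
M2 = [[0, E_t/2, G_s/2], [E_t/2, E, F], [G_s/2, F, G]] = [[0, 0, 0], [0, 5/4, -1/2], [0, -1/2, 2]]; det M2 = 0
det M1 - det M2 = -32/3; K = -32/3 / (9/4)^2 = -512/243


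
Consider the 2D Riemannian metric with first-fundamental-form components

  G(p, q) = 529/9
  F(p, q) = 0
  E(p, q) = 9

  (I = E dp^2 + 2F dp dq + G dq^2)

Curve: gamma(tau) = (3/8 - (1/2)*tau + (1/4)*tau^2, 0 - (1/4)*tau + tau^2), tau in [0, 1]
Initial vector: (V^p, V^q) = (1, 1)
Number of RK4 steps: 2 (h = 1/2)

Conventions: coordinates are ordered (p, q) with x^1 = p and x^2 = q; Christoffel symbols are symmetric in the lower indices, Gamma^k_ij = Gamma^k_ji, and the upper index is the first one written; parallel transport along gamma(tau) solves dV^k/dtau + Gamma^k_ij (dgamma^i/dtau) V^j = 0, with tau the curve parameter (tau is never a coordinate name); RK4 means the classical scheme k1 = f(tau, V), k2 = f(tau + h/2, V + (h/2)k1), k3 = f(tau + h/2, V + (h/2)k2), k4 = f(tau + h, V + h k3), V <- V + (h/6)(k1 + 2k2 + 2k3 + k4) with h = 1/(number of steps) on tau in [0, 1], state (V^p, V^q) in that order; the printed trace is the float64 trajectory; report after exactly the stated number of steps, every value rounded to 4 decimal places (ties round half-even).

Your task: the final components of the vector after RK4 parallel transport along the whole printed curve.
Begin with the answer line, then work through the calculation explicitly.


Answer: V^p = 1.0000, V^q = 1.0000

gamma'(tau) = (-1/2 + (1/2)*tau, -1/4 + 2*tau); f(tau, V)^k = -Gamma^k_ij(gamma(tau)) gamma'^i(tau) V^j; h = 1/2; intermediate values shown to 6 dp
curve data and Christoffel symbols at the stage parameters:
  tau = 0.000000: gamma = (0.375000, 0.000000), gamma' = (-0.500000, -0.250000); Gamma_ppp = 0.000000, Gamma_ppq = 0.000000, Gamma_pqq = 0.000000, Gamma_qpp = 0.000000, Gamma_qpq = 0.000000, Gamma_qqq = 0.000000
  tau = 0.250000: gamma = (0.265625, 0.000000), gamma' = (-0.375000, 0.250000); Gamma_ppp = 0.000000, Gamma_ppq = 0.000000, Gamma_pqq = 0.000000, Gamma_qpp = 0.000000, Gamma_qpq = 0.000000, Gamma_qqq = 0.000000
  tau = 0.500000: gamma = (0.187500, 0.125000), gamma' = (-0.250000, 0.750000); Gamma_ppp = 0.000000, Gamma_ppq = 0.000000, Gamma_pqq = 0.000000, Gamma_qpp = 0.000000, Gamma_qpq = 0.000000, Gamma_qqq = 0.000000
  tau = 0.750000: gamma = (0.140625, 0.375000), gamma' = (-0.125000, 1.250000); Gamma_ppp = 0.000000, Gamma_ppq = 0.000000, Gamma_pqq = 0.000000, Gamma_qpp = 0.000000, Gamma_qpq = 0.000000, Gamma_qqq = 0.000000
  tau = 1.000000: gamma = (0.125000, 0.750000), gamma' = (0.000000, 1.750000); Gamma_ppp = 0.000000, Gamma_ppq = 0.000000, Gamma_pqq = 0.000000, Gamma_qpp = 0.000000, Gamma_qpq = 0.000000, Gamma_qqq = 0.000000
step 0: V^p = 1.0000, V^q = 1.0000
step 1: k1 = (0.000000, 0.000000), k2 = (0.000000, 0.000000), k3 = (0.000000, 0.000000), k4 = (0.000000, 0.000000); V <- V + (h/6)(k1 + 2k2 + 2k3 + k4): V^p = 1.0000, V^q = 1.0000
step 2: k1 = (0.000000, 0.000000), k2 = (0.000000, 0.000000), k3 = (0.000000, 0.000000), k4 = (0.000000, 0.000000); V <- V + (h/6)(k1 + 2k2 + 2k3 + k4): V^p = 1.0000, V^q = 1.0000


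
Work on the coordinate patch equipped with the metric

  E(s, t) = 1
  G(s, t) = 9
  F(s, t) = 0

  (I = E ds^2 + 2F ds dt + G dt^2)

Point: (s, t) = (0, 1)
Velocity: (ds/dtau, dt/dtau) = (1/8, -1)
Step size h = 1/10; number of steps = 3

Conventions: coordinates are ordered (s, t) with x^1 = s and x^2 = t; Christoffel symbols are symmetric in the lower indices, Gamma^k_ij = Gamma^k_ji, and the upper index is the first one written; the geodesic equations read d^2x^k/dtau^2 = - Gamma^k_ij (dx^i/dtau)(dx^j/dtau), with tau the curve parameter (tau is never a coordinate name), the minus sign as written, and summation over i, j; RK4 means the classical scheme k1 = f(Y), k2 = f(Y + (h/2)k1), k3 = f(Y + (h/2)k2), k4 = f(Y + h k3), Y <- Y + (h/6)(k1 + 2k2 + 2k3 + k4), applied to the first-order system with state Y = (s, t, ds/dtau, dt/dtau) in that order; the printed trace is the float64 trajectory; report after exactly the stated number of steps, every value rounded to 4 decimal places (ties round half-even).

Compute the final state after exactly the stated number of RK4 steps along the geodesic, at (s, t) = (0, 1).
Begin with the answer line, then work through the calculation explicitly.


Answer: s = 0.0375, t = 0.7000, ds/dtau = 0.1250, dt/dtau = -1.0000

f(Y) = (ds/dtau, dt/dtau, -Gamma^s_ij Y'^i Y'^j, -Gamma^t_ij Y'^i Y'^j) with the Gammas evaluated at the stage position; h = 0.100000; intermediate values shown to 6 dp
step 0: s = 0.0000, t = 1.0000, ds/dtau = 0.1250, dt/dtau = -1.0000
step 1:
  k1: at (s, t) = (0.000000, 1.000000), (ds/dtau, dt/dtau) = (0.125000, -1.000000); Gamma_sss = 0.000000, Gamma_sst = 0.000000, Gamma_stt = 0.000000, Gamma_tss = 0.000000, Gamma_tst = 0.000000, Gamma_ttt = 0.000000; k1 = (0.125000, -1.000000, 0.000000, 0.000000)
  k2: at (s, t) = (0.006250, 0.950000), (ds/dtau, dt/dtau) = (0.125000, -1.000000); Gamma_sss = 0.000000, Gamma_sst = 0.000000, Gamma_stt = 0.000000, Gamma_tss = 0.000000, Gamma_tst = 0.000000, Gamma_ttt = 0.000000; k2 = (0.125000, -1.000000, 0.000000, 0.000000)
  k3: at (s, t) = (0.006250, 0.950000), (ds/dtau, dt/dtau) = (0.125000, -1.000000); Gamma_sss = 0.000000, Gamma_sst = 0.000000, Gamma_stt = 0.000000, Gamma_tss = 0.000000, Gamma_tst = 0.000000, Gamma_ttt = 0.000000; k3 = (0.125000, -1.000000, 0.000000, 0.000000)
  k4: at (s, t) = (0.012500, 0.900000), (ds/dtau, dt/dtau) = (0.125000, -1.000000); Gamma_sss = 0.000000, Gamma_sst = 0.000000, Gamma_stt = 0.000000, Gamma_tss = 0.000000, Gamma_tst = 0.000000, Gamma_ttt = 0.000000; k4 = (0.125000, -1.000000, 0.000000, 0.000000)
  Y <- Y + (h/6)(k1 + 2k2 + 2k3 + k4): s = 0.0125, t = 0.9000, ds/dtau = 0.1250, dt/dtau = -1.0000
step 2:
  k1: at (s, t) = (0.012500, 0.900000), (ds/dtau, dt/dtau) = (0.125000, -1.000000); Gamma_sss = 0.000000, Gamma_sst = 0.000000, Gamma_stt = 0.000000, Gamma_tss = 0.000000, Gamma_tst = 0.000000, Gamma_ttt = 0.000000; k1 = (0.125000, -1.000000, 0.000000, 0.000000)
  k2: at (s, t) = (0.018750, 0.850000), (ds/dtau, dt/dtau) = (0.125000, -1.000000); Gamma_sss = 0.000000, Gamma_sst = 0.000000, Gamma_stt = 0.000000, Gamma_tss = 0.000000, Gamma_tst = 0.000000, Gamma_ttt = 0.000000; k2 = (0.125000, -1.000000, 0.000000, 0.000000)
  k3: at (s, t) = (0.018750, 0.850000), (ds/dtau, dt/dtau) = (0.125000, -1.000000); Gamma_sss = 0.000000, Gamma_sst = 0.000000, Gamma_stt = 0.000000, Gamma_tss = 0.000000, Gamma_tst = 0.000000, Gamma_ttt = 0.000000; k3 = (0.125000, -1.000000, 0.000000, 0.000000)
  k4: at (s, t) = (0.025000, 0.800000), (ds/dtau, dt/dtau) = (0.125000, -1.000000); Gamma_sss = 0.000000, Gamma_sst = 0.000000, Gamma_stt = 0.000000, Gamma_tss = 0.000000, Gamma_tst = 0.000000, Gamma_ttt = 0.000000; k4 = (0.125000, -1.000000, 0.000000, 0.000000)
  Y <- Y + (h/6)(k1 + 2k2 + 2k3 + k4): s = 0.0250, t = 0.8000, ds/dtau = 0.1250, dt/dtau = -1.0000
step 3:
  k1: at (s, t) = (0.025000, 0.800000), (ds/dtau, dt/dtau) = (0.125000, -1.000000); Gamma_sss = 0.000000, Gamma_sst = 0.000000, Gamma_stt = 0.000000, Gamma_tss = 0.000000, Gamma_tst = 0.000000, Gamma_ttt = 0.000000; k1 = (0.125000, -1.000000, 0.000000, 0.000000)
  k2: at (s, t) = (0.031250, 0.750000), (ds/dtau, dt/dtau) = (0.125000, -1.000000); Gamma_sss = 0.000000, Gamma_sst = 0.000000, Gamma_stt = 0.000000, Gamma_tss = 0.000000, Gamma_tst = 0.000000, Gamma_ttt = 0.000000; k2 = (0.125000, -1.000000, 0.000000, 0.000000)
  k3: at (s, t) = (0.031250, 0.750000), (ds/dtau, dt/dtau) = (0.125000, -1.000000); Gamma_sss = 0.000000, Gamma_sst = 0.000000, Gamma_stt = 0.000000, Gamma_tss = 0.000000, Gamma_tst = 0.000000, Gamma_ttt = 0.000000; k3 = (0.125000, -1.000000, 0.000000, 0.000000)
  k4: at (s, t) = (0.037500, 0.700000), (ds/dtau, dt/dtau) = (0.125000, -1.000000); Gamma_sss = 0.000000, Gamma_sst = 0.000000, Gamma_stt = 0.000000, Gamma_tss = 0.000000, Gamma_tst = 0.000000, Gamma_ttt = 0.000000; k4 = (0.125000, -1.000000, 0.000000, 0.000000)
  Y <- Y + (h/6)(k1 + 2k2 + 2k3 + k4): s = 0.0375, t = 0.7000, ds/dtau = 0.1250, dt/dtau = -1.0000


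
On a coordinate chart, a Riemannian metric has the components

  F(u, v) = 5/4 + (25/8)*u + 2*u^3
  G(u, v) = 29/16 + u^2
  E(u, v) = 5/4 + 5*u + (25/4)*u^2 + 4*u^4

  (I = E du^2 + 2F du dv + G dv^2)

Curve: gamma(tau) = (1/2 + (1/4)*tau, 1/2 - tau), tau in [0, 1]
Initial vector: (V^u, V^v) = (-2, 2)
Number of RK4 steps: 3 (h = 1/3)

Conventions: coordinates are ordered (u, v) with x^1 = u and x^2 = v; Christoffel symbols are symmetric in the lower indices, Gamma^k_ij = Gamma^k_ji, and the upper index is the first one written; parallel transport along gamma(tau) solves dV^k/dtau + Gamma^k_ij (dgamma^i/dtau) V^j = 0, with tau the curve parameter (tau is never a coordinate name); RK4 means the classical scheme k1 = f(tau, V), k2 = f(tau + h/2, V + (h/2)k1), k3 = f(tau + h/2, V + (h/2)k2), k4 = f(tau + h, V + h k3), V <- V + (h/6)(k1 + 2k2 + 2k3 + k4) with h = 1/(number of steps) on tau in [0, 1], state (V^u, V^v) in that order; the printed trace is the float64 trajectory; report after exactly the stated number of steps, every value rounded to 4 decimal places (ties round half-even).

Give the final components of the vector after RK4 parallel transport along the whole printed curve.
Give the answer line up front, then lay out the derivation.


Answer: V^u = -1.3649, V^v = 1.3852

gamma'(tau) = (1/4, -1); f(tau, V)^k = -Gamma^k_ij(gamma(tau)) gamma'^i(tau) V^j; h = 1/3; intermediate values shown to 6 dp
curve data and Christoffel symbols at the stage parameters:
  tau = 0.000000: gamma = (0.500000, 0.500000), gamma' = (0.250000, -1.000000); Gamma_uuu = -0.238806, Gamma_uuv = -0.731343, Gamma_uvv = -0.492537, Gamma_vuu = 2.597015, Gamma_vuv = 1.328358, Gamma_vvv = 0.731343
  tau = 0.166667: gamma = (0.541667, 0.333333), gamma' = (0.250000, -1.000000); Gamma_uuu = -0.374261, Gamma_uuv = -0.770738, Gamma_uvv = -0.497797, Gamma_vuu = 2.899335, Gamma_vuv = 1.450544, Gamma_vvv = 0.770738
  tau = 0.333333: gamma = (0.583333, 0.166667), gamma' = (0.250000, -1.000000); Gamma_uuu = -0.510440, Gamma_uuv = -0.807993, Gamma_uvv = -0.501290, Gamma_vuu = 3.222742, Gamma_vuv = 1.573313, Gamma_vvv = 0.807993
  tau = 0.500000: gamma = (0.625000, 0.000000), gamma' = (0.250000, -1.000000); Gamma_uuu = -0.647256, Gamma_uuv = -0.843373, Gamma_uvv = -0.503347, Gamma_vuu = 3.566767, Gamma_vuv = 1.696787, Gamma_vvv = 0.843373
  tau = 0.666667: gamma = (0.666667, -0.166667), gamma' = (0.250000, -1.000000); Gamma_uuu = -0.784709, Gamma_uuv = -0.877109, Gamma_uvv = -0.504234, Gamma_vuu = 3.931145, Gamma_vuv = 1.821105, Gamma_vvv = 0.877109
  tau = 0.833333: gamma = (0.708333, -0.333333), gamma' = (0.250000, -1.000000); Gamma_uuu = -0.922862, Gamma_uuv = -0.909395, Gamma_uvv = -0.504166, Gamma_vuu = 4.315787, Gamma_vuv = 1.946411, Gamma_vvv = 0.909395
  tau = 1.000000: gamma = (0.750000, -0.500000), gamma' = (0.250000, -1.000000); Gamma_uuu = -1.061810, Gamma_uuv = -0.940397, Gamma_uvv = -0.503311, Gamma_vuu = 4.720751, Gamma_vuv = 2.072848, Gamma_vvv = 0.940397
step 0: V^u = -2.0000, V^v = 2.0000
step 1: k1 = (0.723881, -0.559701), k2 = (0.690883, -0.585732), k3 = (0.695931, -0.591493), k4 = (0.663359, -0.609612); V <- V + (h/6)(k1 + 2k2 + 2k3 + k4): V^u = -1.7688, V^v = 1.8042
step 2: k1 = (0.663496, -0.609659), k2 = (0.632178, -0.621355), k3 = (0.636306, -0.626374), k4 = (0.605400, -0.632032); V <- V + (h/6)(k1 + 2k2 + 2k3 + k4): V^u = -1.5574, V^v = 1.5966
step 3: k1 = (0.605519, -0.632095), k2 = (0.575679, -0.632950), k3 = (0.579094, -0.637325), k4 = (0.549624, -0.633543); V <- V + (h/6)(k1 + 2k2 + 2k3 + k4): V^u = -1.3649, V^v = 1.3852


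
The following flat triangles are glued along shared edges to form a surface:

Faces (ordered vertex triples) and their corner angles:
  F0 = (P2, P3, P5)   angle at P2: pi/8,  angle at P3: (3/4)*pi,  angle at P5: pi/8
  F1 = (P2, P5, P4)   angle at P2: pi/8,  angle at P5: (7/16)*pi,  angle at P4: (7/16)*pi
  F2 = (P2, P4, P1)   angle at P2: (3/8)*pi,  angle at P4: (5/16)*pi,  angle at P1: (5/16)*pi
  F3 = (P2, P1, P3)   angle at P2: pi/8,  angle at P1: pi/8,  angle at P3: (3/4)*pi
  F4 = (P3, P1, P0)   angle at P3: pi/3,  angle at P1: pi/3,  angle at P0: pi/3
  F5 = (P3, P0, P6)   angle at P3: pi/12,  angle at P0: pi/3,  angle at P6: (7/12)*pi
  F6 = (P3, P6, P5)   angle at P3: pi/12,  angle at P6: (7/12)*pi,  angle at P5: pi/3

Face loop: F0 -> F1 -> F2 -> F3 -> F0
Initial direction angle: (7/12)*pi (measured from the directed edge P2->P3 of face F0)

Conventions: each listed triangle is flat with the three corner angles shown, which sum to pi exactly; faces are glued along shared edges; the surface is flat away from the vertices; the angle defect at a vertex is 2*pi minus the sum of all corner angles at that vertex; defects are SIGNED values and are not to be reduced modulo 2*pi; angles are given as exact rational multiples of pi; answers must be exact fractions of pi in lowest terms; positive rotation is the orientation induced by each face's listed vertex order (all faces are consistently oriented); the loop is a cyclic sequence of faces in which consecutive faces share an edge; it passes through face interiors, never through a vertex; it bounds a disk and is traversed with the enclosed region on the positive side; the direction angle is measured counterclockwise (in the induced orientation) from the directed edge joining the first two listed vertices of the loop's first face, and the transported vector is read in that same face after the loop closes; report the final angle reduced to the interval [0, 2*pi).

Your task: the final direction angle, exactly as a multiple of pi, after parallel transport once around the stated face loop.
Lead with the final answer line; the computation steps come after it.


Answer: final direction angle = (11/6)*pi

enclosed vertex P2: corner angles sum to (3/4)*pi, defect = 2*pi - (3/4)*pi = (5/4)*pi
the final direction is the initial angle plus the enclosed defects, taken mod 2*pi in the induced orientation
final angle = (7/12)*pi + (5/4)*pi = (11/6)*pi (mod 2*pi)


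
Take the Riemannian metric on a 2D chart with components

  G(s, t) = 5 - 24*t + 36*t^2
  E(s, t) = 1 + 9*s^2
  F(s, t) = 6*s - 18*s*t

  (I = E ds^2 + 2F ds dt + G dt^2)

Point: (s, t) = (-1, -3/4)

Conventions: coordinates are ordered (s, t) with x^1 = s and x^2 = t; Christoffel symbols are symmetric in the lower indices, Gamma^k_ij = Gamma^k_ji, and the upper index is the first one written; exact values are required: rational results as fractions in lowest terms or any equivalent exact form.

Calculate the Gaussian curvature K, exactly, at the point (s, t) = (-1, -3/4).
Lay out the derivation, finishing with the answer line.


E = 10, F = -39/2, G = 173/4, EG - F^2 = 209/4 at the point
E_s = -18, E_t = 0, F_s = 39/2, F_t = 18, G_s = 0, G_t = -78
E_tt = 0, F_st = -18, G_ss = 0
Apply the Brioschi formula K = (det M1 - det M2)/(EG - F^2)^2 over the derivative matrices of E, F, G.
M1 = [[-E_tt/2 + F_st - G_ss/2, E_s/2, F_s - E_t/2], [F_t - G_s/2, E, F], [G_t/2, F, G]] = [[-18, -9, 39/2], [18, 10, -39/2], [-39, -39/2, 173/4]]; det M1 = -18
M2 = [[0, E_t/2, G_s/2], [E_t/2, E, F], [G_s/2, F, G]] = [[0, 0, 0], [0, 10, -39/2], [0, -39/2, 173/4]]; det M2 = 0
det M1 - det M2 = -18; K = -18 / (209/4)^2 = -288/43681

Answer: K = -288/43681


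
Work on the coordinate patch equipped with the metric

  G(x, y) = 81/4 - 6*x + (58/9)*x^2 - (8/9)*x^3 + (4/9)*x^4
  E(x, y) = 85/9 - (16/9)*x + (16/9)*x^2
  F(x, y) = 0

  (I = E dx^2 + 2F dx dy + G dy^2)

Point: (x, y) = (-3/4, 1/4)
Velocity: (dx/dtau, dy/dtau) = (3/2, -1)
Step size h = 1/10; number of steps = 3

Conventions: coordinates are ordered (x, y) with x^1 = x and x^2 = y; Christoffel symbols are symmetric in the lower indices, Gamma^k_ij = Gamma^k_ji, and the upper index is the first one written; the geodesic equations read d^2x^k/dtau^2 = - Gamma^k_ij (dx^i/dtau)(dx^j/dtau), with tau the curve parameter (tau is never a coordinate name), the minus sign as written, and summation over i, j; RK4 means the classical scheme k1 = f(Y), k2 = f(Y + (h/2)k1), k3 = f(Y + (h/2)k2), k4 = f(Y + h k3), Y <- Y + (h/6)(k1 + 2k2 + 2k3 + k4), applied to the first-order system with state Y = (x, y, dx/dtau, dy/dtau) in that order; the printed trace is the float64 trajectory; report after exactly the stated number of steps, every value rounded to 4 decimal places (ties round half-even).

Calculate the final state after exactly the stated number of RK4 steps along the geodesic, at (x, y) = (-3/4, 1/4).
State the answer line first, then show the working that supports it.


Answer: x = -0.3192, y = -0.0907, dx/dtau = 1.3607, dy/dtau = -1.2640

f(Y) = (dx/dtau, dy/dtau, -Gamma^x_ij Y'^i Y'^j, -Gamma^y_ij Y'^i Y'^j) with the Gammas evaluated at the stage position; h = 0.100000; intermediate values shown to 6 dp
step 0: x = -0.7500, y = 0.2500, dx/dtau = 1.5000, dy/dtau = -1.0000
step 1:
  k1: at (x, y) = (-0.750000, 0.250000), (dx/dtau, dy/dtau) = (1.500000, -1.000000); Gamma_xxx = -0.188679, Gamma_xxy = 0.000000, Gamma_xyy = 0.760613, Gamma_yxx = 0.000000, Gamma_yxy = -0.310078, Gamma_yyy = 0.000000; k1 = (1.500000, -1.000000, -0.336085, -0.930233)
  k2: at (x, y) = (-0.675000, 0.200000), (dx/dtau, dy/dtau) = (1.483196, -1.046512); Gamma_xxx = -0.182365, Gamma_xxy = 0.000000, Gamma_xyy = 0.718575, Gamma_yxx = 0.000000, Gamma_yxy = -0.298200, Gamma_yyy = 0.000000; k2 = (1.483196, -1.046512, -0.385794, -0.925720)
  k3: at (x, y) = (-0.675840, 0.197674), (dx/dtau, dy/dtau) = (1.480710, -1.046286); Gamma_xxx = -0.182439, Gamma_xxy = 0.000000, Gamma_xyy = 0.719048, Gamma_yxx = 0.000000, Gamma_yxy = -0.298338, Gamma_yyy = 0.000000; k3 = (1.480710, -1.046286, -0.387154, -0.924399)
  k4: at (x, y) = (-0.601929, 0.145371), (dx/dtau, dy/dtau) = (1.461285, -1.092440); Gamma_xxx = -0.175557, Gamma_xxy = 0.000000, Gamma_xyy = 0.677146, Gamma_yxx = 0.000000, Gamma_yxy = -0.285687, Gamma_yyy = 0.000000; k4 = (1.461285, -1.092440, -0.433246, -0.912121)
  Y <- Y + (h/6)(k1 + 2k2 + 2k3 + k4): x = -0.6018, y = 0.1454, dx/dtau = 1.4614, dy/dtau = -1.0924
step 2:
  k1: at (x, y) = (-0.601848, 0.145366), (dx/dtau, dy/dtau) = (1.461413, -1.092377); Gamma_xxx = -0.175549, Gamma_xxy = 0.000000, Gamma_xyy = 0.677100, Gamma_yxx = 0.000000, Gamma_yxy = -0.285672, Gamma_yyy = 0.000000; k1 = (1.461413, -1.092377, -0.433049, -0.912102)
  k2: at (x, y) = (-0.528778, 0.090747), (dx/dtau, dy/dtau) = (1.439760, -1.137982); Gamma_xxx = -0.168077, Gamma_xxy = 0.000000, Gamma_xyy = 0.635194, Gamma_yxx = 0.000000, Gamma_yxy = -0.272222, Gamma_yyy = 0.000000; k2 = (1.439760, -1.137982, -0.474170, -0.892027)
  k3: at (x, y) = (-0.529860, 0.088467), (dx/dtau, dy/dtau) = (1.437704, -1.136978); Gamma_xxx = -0.168192, Gamma_xxy = 0.000000, Gamma_xyy = 0.635818, Gamma_yxx = 0.000000, Gamma_yxy = -0.272428, Gamma_yyy = 0.000000; k3 = (1.437704, -1.136978, -0.474282, -0.890642)
  k4: at (x, y) = (-0.458078, 0.031668), (dx/dtau, dy/dtau) = (1.413985, -1.181441); Gamma_xxx = -0.160203, Gamma_xxy = 0.000000, Gamma_xyy = 0.594185, Gamma_yxx = 0.000000, Gamma_yxy = -0.258315, Gamma_yyy = 0.000000; k4 = (1.413985, -1.181441, -0.509063, -0.863050)
  Y <- Y + (h/6)(k1 + 2k2 + 2k3 + k4): x = -0.4580, y = 0.0316, dx/dtau = 1.4141, dy/dtau = -1.1814
step 3:
  k1: at (x, y) = (-0.458010, 0.031637), (dx/dtau, dy/dtau) = (1.414096, -1.181385); Gamma_xxx = -0.160195, Gamma_xxy = 0.000000, Gamma_xyy = 0.594145, Gamma_yxx = 0.000000, Gamma_yxy = -0.258301, Gamma_yyy = 0.000000; k1 = (1.414096, -1.181385, -0.508894, -0.863030)
  k2: at (x, y) = (-0.387305, -0.027432), (dx/dtau, dy/dtau) = (1.388651, -1.224536); Gamma_xxx = -0.151681, Gamma_xxy = 0.000000, Gamma_xyy = 0.552673, Gamma_yxx = 0.000000, Gamma_yxy = -0.243521, Gamma_yyy = 0.000000; k2 = (1.388651, -1.224536, -0.536233, -0.828191)
  k3: at (x, y) = (-0.388577, -0.029590), (dx/dtau, dy/dtau) = (1.387284, -1.222794); Gamma_xxx = -0.151840, Gamma_xxy = 0.000000, Gamma_xyy = 0.553423, Gamma_yxx = 0.000000, Gamma_yxy = -0.243794, Gamma_yyy = 0.000000; k3 = (1.387284, -1.222794, -0.535268, -0.827127)
  k4: at (x, y) = (-0.319281, -0.090642), (dx/dtau, dy/dtau) = (1.360569, -1.264097); Gamma_xxx = -0.142888, Gamma_xxy = 0.000000, Gamma_xyy = 0.512341, Gamma_yxx = 0.000000, Gamma_yxy = -0.228491, Gamma_yyy = 0.000000; k4 = (1.360569, -1.264097, -0.554185, -0.785961)
  Y <- Y + (h/6)(k1 + 2k2 + 2k3 + k4): x = -0.3192, y = -0.0907, dx/dtau = 1.3607, dy/dtau = -1.2640


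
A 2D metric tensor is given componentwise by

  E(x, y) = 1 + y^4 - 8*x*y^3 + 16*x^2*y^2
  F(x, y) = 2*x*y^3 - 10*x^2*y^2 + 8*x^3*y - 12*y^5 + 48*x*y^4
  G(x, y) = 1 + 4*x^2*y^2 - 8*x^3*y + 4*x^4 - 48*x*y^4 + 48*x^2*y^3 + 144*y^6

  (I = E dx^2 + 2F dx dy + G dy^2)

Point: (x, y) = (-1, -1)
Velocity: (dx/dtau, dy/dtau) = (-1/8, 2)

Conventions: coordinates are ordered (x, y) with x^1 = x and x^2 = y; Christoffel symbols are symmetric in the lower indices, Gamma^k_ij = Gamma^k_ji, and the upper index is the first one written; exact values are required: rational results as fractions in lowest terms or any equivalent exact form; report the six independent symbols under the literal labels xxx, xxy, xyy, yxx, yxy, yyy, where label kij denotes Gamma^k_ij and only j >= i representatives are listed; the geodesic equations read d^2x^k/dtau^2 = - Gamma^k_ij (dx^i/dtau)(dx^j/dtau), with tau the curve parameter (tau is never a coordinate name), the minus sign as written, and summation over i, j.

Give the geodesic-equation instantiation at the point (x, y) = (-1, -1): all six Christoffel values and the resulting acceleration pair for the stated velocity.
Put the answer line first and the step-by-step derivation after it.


Answer: Gamma_xxx = -6/77, Gamma_xxy = -3/77, Gamma_xyy = 57/77, Gamma_yxx = 24/77, Gamma_yxy = 12/77, Gamma_yyy = -228/77; accelerations (d^2x/dtau^2, d^2y/dtau^2) = (-7341/2464, 7341/616)

E = 10, F = -36, G = 145 at the point
E_x = -24, E_y = -12, F_x = 42, F_y = 138, G_x = 48, G_y = -912
EG - F^2 = 154;  g^inv = (1/154) * [[145, 36], [36, 10]]
first-kind symbols [ij,l] = (1/2)(d_i g_jl + d_j g_il - d_l g_ij): [xx,x] = E_x/2 = -12, [xx,y] = F_x - E_y/2 = 48, [xy,x] = E_y/2 = -6, [xy,y] = G_x/2 = 24, [yy,x] = F_y - G_x/2 = 114, [yy,y] = G_y/2 = -456
Gamma^x_ij = (G*[ij,x] - F*[ij,y])/(EG - F^2), Gamma^y_ij = (E*[ij,y] - F*[ij,x])/(EG - F^2)
Gamma_xxx = -6/77, Gamma_xxy = -3/77, Gamma_xyy = 57/77, Gamma_yxx = 24/77, Gamma_yxy = 12/77, Gamma_yyy = -228/77
d^2x/dtau^2 = -(Gamma_xxx*(-1/8)^2 + 2*Gamma_xxy*(-1/8)*(2) + Gamma_xyy*(2)^2) = -7341/2464
d^2y/dtau^2 = -(Gamma_yxx*(-1/8)^2 + 2*Gamma_yxy*(-1/8)*(2) + Gamma_yyy*(2)^2) = 7341/616


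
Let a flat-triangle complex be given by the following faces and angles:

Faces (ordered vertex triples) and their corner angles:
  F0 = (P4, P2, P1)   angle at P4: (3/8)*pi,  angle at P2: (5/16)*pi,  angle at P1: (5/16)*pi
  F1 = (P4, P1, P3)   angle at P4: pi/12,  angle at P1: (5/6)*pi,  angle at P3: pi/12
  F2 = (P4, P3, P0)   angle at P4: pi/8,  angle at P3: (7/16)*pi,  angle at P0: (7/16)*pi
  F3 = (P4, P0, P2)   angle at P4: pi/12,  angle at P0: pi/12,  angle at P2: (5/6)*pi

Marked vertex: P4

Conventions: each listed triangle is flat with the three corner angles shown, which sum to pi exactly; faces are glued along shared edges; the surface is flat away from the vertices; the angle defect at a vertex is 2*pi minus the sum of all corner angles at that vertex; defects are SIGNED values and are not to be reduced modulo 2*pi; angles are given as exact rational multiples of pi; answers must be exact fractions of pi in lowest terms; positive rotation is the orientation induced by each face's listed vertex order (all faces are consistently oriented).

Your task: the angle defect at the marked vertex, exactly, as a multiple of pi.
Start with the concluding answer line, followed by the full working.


Answer: defect(P4) = (4/3)*pi

Sum of corner angles at P4: (2/3)*pi
defect = 2*pi - (2/3)*pi


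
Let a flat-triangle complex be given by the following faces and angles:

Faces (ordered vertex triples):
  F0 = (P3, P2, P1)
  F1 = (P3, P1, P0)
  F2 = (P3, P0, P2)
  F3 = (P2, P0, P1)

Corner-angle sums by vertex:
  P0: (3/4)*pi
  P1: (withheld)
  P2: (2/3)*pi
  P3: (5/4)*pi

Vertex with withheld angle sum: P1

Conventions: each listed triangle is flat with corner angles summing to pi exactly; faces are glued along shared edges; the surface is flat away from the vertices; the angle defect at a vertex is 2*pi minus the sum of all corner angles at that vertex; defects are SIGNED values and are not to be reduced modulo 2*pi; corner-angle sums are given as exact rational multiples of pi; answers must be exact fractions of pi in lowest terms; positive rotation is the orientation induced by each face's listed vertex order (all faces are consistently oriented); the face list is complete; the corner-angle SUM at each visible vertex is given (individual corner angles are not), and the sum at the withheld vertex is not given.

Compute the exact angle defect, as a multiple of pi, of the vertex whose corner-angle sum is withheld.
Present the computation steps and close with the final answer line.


V = 4, E = 6, F = 4; chi = V - E + F = 2
Gauss-Bonnet: total defect = 2*pi*chi = 4*pi; visible defects sum to (10/3)*pi

Answer: defect(P1) = (2/3)*pi


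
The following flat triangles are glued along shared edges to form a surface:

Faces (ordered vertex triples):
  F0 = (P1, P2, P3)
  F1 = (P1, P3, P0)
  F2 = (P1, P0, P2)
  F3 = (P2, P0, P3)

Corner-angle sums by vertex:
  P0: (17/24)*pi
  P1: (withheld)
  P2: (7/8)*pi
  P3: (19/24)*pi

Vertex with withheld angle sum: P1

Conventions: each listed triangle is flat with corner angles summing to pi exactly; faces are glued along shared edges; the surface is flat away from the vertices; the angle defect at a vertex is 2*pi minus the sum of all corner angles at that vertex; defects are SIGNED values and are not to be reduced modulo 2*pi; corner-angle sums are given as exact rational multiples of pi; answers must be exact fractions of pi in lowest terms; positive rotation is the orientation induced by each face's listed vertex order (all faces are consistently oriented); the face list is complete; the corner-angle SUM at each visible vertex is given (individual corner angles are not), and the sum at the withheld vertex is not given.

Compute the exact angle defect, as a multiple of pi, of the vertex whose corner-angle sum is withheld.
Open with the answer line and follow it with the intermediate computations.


Answer: defect(P1) = (3/8)*pi

V = 4, E = 6, F = 4; chi = V - E + F = 2
Gauss-Bonnet: total defect = 2*pi*chi = 4*pi; visible defects sum to (29/8)*pi


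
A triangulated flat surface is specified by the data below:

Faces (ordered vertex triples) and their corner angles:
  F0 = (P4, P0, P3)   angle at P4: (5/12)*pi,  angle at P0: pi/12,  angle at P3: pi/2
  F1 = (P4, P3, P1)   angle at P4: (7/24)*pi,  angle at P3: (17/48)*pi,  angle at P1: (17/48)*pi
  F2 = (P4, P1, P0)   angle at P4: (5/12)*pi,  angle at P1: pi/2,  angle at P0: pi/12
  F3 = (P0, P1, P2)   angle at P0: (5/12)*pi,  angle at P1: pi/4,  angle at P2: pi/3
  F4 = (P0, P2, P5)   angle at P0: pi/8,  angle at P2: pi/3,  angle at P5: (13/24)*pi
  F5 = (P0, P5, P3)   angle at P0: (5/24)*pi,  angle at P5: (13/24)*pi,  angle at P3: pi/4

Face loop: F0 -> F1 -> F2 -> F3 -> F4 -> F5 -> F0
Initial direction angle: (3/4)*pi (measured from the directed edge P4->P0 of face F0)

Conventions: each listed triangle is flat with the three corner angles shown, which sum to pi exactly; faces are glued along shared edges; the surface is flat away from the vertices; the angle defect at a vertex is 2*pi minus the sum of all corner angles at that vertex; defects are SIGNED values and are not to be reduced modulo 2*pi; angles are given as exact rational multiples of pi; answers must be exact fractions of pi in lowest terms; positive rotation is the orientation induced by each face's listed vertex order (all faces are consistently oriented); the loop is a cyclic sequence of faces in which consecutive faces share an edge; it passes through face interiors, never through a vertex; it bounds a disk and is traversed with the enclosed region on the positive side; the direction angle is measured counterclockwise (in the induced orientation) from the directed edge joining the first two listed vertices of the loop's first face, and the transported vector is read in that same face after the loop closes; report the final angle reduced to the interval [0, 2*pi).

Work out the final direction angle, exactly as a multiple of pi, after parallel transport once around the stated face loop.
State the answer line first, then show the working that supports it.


Answer: final direction angle = (17/24)*pi

enclosed vertex P0: corner angles sum to (11/12)*pi, defect = 2*pi - (11/12)*pi = (13/12)*pi
enclosed vertex P4: corner angles sum to (9/8)*pi, defect = 2*pi - (9/8)*pi = (7/8)*pi
adding the enclosed defects to the starting angle (mod 2*pi, induced orientation) gives the holonomy
final angle = (3/4)*pi + (47/24)*pi = (17/24)*pi (mod 2*pi)


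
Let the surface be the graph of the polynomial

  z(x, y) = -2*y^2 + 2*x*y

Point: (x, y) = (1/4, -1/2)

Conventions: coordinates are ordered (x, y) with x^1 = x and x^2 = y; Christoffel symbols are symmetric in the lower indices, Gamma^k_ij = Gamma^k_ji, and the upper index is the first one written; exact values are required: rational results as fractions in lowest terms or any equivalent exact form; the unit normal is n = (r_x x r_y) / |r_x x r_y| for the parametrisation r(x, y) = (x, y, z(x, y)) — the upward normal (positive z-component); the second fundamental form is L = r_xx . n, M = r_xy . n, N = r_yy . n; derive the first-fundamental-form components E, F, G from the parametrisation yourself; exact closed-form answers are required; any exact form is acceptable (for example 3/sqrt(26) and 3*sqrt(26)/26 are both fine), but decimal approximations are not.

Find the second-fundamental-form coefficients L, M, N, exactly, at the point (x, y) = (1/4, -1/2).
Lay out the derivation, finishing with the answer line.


z_x = -1, z_y = 5/2, z_xx = 0, z_xy = 2, z_yy = -4
E = 2, F = -5/2, G = 29/4; answer radicand W^2 = 33/4
unnormalised second-form numerators: l = 0, m = 2, n = -4; L = l/sqrt(33/4), and similarly M = m/sqrt(W^2), N = n/sqrt(W^2)

Answer: L = 0, M = 4*sqrt(33)/33, N = -8*sqrt(33)/33


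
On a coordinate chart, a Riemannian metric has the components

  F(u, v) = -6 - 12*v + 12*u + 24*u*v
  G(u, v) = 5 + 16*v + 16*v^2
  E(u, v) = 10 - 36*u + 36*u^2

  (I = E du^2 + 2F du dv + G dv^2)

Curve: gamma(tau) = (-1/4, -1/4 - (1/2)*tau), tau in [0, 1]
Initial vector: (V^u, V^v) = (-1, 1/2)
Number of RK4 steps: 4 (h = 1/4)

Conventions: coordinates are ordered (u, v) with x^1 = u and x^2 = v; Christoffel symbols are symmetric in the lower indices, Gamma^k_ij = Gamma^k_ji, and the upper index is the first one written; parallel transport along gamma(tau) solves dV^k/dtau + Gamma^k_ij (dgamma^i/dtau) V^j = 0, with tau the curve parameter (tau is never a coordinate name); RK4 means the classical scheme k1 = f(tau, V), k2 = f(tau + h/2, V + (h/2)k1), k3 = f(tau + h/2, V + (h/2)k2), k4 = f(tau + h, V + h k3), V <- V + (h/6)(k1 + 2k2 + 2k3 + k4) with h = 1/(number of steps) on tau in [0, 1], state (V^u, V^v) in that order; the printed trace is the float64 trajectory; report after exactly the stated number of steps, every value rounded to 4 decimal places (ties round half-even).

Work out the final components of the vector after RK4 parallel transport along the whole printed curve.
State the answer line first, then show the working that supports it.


Answer: V^u = -1.2118, V^v = 0.5000

gamma'(tau) = (0, -1/2); f(tau, V)^k = -Gamma^k_ij(gamma(tau)) gamma'^i(tau) V^j; h = 1/4; intermediate values shown to 6 dp
curve data and Christoffel symbols at the stage parameters:
  tau = 0.000000: gamma = (-0.250000, -0.250000), gamma' = (0.000000, -0.500000); Gamma_uuu = -1.213483, Gamma_uuv = 0.000000, Gamma_uvv = -0.808989, Gamma_vuu = 0.269663, Gamma_vuv = 0.000000, Gamma_vvv = 0.179775
  tau = 0.125000: gamma = (-0.250000, -0.312500), gamma' = (0.000000, -0.500000); Gamma_uuu = -1.237822, Gamma_uuv = 0.000000, Gamma_uvv = -0.825215, Gamma_vuu = 0.206304, Gamma_vuv = 0.000000, Gamma_vvv = 0.137536
  tau = 0.250000: gamma = (-0.250000, -0.375000), gamma' = (0.000000, -0.500000); Gamma_uuu = -1.255814, Gamma_uuv = 0.000000, Gamma_uvv = -0.837209, Gamma_vuu = 0.139535, Gamma_vuv = 0.000000, Gamma_vvv = 0.093023
  tau = 0.375000: gamma = (-0.250000, -0.437500), gamma' = (0.000000, -0.500000); Gamma_uuu = -1.266862, Gamma_uuv = 0.000000, Gamma_uvv = -0.844575, Gamma_vuu = 0.070381, Gamma_vuv = 0.000000, Gamma_vvv = 0.046921
  tau = 0.500000: gamma = (-0.250000, -0.500000), gamma' = (0.000000, -0.500000); Gamma_uuu = -1.270588, Gamma_uuv = 0.000000, Gamma_uvv = -0.847059, Gamma_vuu = 0.000000, Gamma_vuv = 0.000000, Gamma_vvv = 0.000000
  tau = 0.625000: gamma = (-0.250000, -0.562500), gamma' = (0.000000, -0.500000); Gamma_uuu = -1.266862, Gamma_uuv = 0.000000, Gamma_uvv = -0.844575, Gamma_vuu = -0.070381, Gamma_vuv = 0.000000, Gamma_vvv = -0.046921
  tau = 0.750000: gamma = (-0.250000, -0.625000), gamma' = (0.000000, -0.500000); Gamma_uuu = -1.255814, Gamma_uuv = 0.000000, Gamma_uvv = -0.837209, Gamma_vuu = -0.139535, Gamma_vuv = 0.000000, Gamma_vvv = -0.093023
  tau = 0.875000: gamma = (-0.250000, -0.687500), gamma' = (0.000000, -0.500000); Gamma_uuu = -1.237822, Gamma_uuv = 0.000000, Gamma_uvv = -0.825215, Gamma_vuu = -0.206304, Gamma_vuv = 0.000000, Gamma_vvv = -0.137536
  tau = 1.000000: gamma = (-0.250000, -0.750000), gamma' = (0.000000, -0.500000); Gamma_uuu = -1.213483, Gamma_uuv = 0.000000, Gamma_uvv = -0.808989, Gamma_vuu = -0.269663, Gamma_vuv = 0.000000, Gamma_vvv = -0.179775
step 0: V^u = -1.0000, V^v = 0.5000
step 1: k1 = (-0.202247, 0.044944), k2 = (-0.208622, 0.034770), k3 = (-0.208097, 0.034683), k4 = (-0.212932, 0.023659); V <- V + (h/6)(k1 + 2k2 + 2k3 + k4): V^u = -1.0520, V^v = 0.5086
step 2: k1 = (-0.212922, 0.023658), k2 = (-0.216044, 0.012002), k3 = (-0.215428, 0.011968), k4 = (-0.216694, 0.000000); V <- V + (h/6)(k1 + 2k2 + 2k3 + k4): V^u = -1.1059, V^v = 0.5116
step 3: k1 = (-0.216690, 0.000000), k2 = (-0.216055, -0.012003), k3 = (-0.215421, -0.011968), k4 = (-0.212918, -0.023658); V <- V + (h/6)(k1 + 2k2 + 2k3 + k4): V^u = -1.1597, V^v = 0.5086
step 4: k1 = (-0.212922, -0.023658), k2 = (-0.208651, -0.034775), k3 = (-0.208078, -0.034680), k4 = (-0.202238, -0.044942); V <- V + (h/6)(k1 + 2k2 + 2k3 + k4): V^u = -1.2118, V^v = 0.5000


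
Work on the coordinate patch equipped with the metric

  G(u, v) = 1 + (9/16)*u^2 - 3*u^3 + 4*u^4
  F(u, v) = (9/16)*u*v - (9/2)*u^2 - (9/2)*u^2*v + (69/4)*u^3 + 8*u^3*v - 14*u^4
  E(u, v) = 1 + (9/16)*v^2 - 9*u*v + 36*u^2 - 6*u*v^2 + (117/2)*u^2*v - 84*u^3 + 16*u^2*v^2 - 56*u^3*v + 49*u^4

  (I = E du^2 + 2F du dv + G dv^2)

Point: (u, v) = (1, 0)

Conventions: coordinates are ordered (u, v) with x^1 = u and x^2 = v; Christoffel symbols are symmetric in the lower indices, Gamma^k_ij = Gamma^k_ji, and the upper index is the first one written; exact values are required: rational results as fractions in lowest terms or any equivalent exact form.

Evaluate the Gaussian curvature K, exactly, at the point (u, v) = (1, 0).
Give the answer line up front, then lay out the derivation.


Answer: K = -2704/3249

E = 2, F = -5/4, G = 41/16, EG - F^2 = 57/16 at the point
E_u = 16, E_v = -13/2, F_u = -53/4, F_v = 65/16, G_u = 65/8, G_v = 0
E_vv = 169/8, F_uv = 249/16, G_uu = 249/8
Using the Brioschi determinant formula for K from the metric derivatives:
M1 = [[-E_vv/2 + F_uv - G_uu/2, E_u/2, F_u - E_v/2], [F_v - G_u/2, E, F], [G_v/2, F, G]] = [[-169/16, 8, -10], [0, 2, -5/4], [0, -5/4, 41/16]]; det M1 = -9633/256
M2 = [[0, E_v/2, G_u/2], [E_v/2, E, F], [G_u/2, F, G]] = [[0, -13/4, 65/16], [-13/4, 2, -5/4], [65/16, -5/4, 41/16]]; det M2 = -6929/256
det M1 - det M2 = -169/16; K = -169/16 / (57/16)^2 = -2704/3249


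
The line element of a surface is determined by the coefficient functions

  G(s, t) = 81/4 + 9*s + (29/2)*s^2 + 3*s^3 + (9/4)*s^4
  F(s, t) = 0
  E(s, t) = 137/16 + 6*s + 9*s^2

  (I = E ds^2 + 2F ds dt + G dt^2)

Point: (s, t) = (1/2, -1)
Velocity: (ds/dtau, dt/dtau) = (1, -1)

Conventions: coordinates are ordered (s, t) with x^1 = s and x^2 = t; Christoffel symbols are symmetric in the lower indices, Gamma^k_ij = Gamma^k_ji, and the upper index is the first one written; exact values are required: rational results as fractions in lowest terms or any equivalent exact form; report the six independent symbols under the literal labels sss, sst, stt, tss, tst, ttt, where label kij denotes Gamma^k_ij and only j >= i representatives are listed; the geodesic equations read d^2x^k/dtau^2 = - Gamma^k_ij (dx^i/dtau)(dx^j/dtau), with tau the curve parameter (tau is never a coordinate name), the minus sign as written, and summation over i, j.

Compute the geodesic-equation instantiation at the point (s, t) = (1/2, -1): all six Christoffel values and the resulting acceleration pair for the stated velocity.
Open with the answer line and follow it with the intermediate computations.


Answer: Gamma_sss = 120/221, Gamma_sst = 0, Gamma_stt = -215/221, Gamma_tss = 0, Gamma_tst = 20/43, Gamma_ttt = 0; accelerations (d^2s/dtau^2, d^2t/dtau^2) = (95/221, 40/43)

E = 221/16, F = 0, G = 1849/64 at the point
E_s = 15, E_t = 0, F_s = 0, F_t = 0, G_s = 215/8, G_t = 0
EG - F^2 = 408629/1024;  g^inv = (1024/408629) * [[1849/64, 0], [0, 221/16]]
first-kind symbols [ij,l] = (1/2)(d_i g_jl + d_j g_il - d_l g_ij): [ss,s] = E_s/2 = 15/2, [ss,t] = F_s - E_t/2 = 0, [st,s] = E_t/2 = 0, [st,t] = G_s/2 = 215/16, [tt,s] = F_t - G_s/2 = -215/16, [tt,t] = G_t/2 = 0
Gamma^s_ij = (G*[ij,s] - F*[ij,t])/(EG - F^2), Gamma^t_ij = (E*[ij,t] - F*[ij,s])/(EG - F^2)
Gamma_sss = 120/221, Gamma_sst = 0, Gamma_stt = -215/221, Gamma_tss = 0, Gamma_tst = 20/43, Gamma_ttt = 0
d^2s/dtau^2 = -(Gamma_sss*(1)^2 + 2*Gamma_sst*(1)*(-1) + Gamma_stt*(-1)^2) = 95/221
d^2t/dtau^2 = -(Gamma_tss*(1)^2 + 2*Gamma_tst*(1)*(-1) + Gamma_ttt*(-1)^2) = 40/43


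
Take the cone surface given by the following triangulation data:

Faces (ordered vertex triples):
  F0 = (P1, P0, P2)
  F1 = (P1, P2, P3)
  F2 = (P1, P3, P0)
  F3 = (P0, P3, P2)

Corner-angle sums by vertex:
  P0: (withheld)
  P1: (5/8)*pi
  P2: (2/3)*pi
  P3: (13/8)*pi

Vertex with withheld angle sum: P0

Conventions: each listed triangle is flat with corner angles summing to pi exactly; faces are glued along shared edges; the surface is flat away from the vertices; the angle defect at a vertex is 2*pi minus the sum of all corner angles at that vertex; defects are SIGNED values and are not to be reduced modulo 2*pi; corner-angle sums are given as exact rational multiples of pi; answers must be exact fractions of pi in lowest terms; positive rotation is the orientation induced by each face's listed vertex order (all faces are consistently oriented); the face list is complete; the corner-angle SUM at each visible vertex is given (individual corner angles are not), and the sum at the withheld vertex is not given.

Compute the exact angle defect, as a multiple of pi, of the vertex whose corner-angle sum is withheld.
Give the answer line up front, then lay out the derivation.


Answer: defect(P0) = (11/12)*pi

V = 4, E = 6, F = 4; chi = V - E + F = 2
Gauss-Bonnet: total defect = 2*pi*chi = 4*pi; visible defects sum to (37/12)*pi
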